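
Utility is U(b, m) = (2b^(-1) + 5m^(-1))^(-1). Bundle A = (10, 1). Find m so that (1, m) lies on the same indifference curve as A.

U depends on (b, m) only through S = 2b^(-1) + 5m^(-1), so equal utility means equal S. At (10, 1): S = 5.2.
With b = 1: 2·1^(-1) = 2, so 5m^(-1) = 5.2 − 2 = 3.2, i.e. m^(-1) = 16/25.
Hence m = 1/(16/25) = 25/16.
Check: U(1, 25/16) = 0.1923.

m = 25/16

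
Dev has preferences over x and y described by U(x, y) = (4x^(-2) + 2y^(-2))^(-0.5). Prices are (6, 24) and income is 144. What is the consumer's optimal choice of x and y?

x* = 8, y* = 4

For CES with ρ = -2, MRS = (4/2)·(y/x)^3.
Tangency: set MRS = p_x/p_y = 6/24 = 0.25.
So (y/x)^3 = 0.125; taking the cube root, y/x = 0.5, i.e. y = 0.5·x.
Substitute into the budget 6·x + 24·y = 144: 18·x = 144, so x* = 8 and y* = 0.5·8 = 4.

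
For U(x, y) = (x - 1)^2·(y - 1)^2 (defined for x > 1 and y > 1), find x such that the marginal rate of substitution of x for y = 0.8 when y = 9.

MU_x = 2·(x−1)·(y−1)^2, MU_y = 2·(x−1)^2·(y−1).
MRS = (y−1)/(x−1).
Substitute y = 9: MRS = 8/(x − 1). Setting this equal to 0.8 gives x − 1 = 8/0.8 = 10, so x = 11.

x = 11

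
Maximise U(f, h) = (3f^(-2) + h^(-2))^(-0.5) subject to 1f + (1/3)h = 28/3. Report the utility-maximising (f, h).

For CES with ρ = -2, MRS = (3/1)·(h/f)^3.
Tangency: set MRS = p_f/p_h = 1/(1/3) = 3.
So (h/f)^3 = 1; taking the cube root, h/f = 1, i.e. h = f.
Substitute into the budget 1·f + (1/3)·h = 28/3: (4/3)·f = 28/3, so f* = 7 and h* = 7.

f* = 7, h* = 7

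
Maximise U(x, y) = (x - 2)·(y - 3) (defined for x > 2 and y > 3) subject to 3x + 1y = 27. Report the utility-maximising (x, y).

x* = 5, y* = 12

MU_x = (y−3), MU_y = (x−2).
MRS = (y−3)/(x−2).
Tangency: set MRS = p_x/p_y = 3/1 = 3.
So (y − 3)/(x − 2) = 3, i.e. (y − 3) = 3·(x − 2).
Rewrite the budget in excess-of-subsistence terms: 3·(x − 2) + 1·(y − 3) = 27 − 3·2 − 1·3 = 18.
Substituting, 6·(x − 2) = 18, so x − 2 = 3 and x* = 5.
Then y − 3 = 3·3 = 9, so y* = 12.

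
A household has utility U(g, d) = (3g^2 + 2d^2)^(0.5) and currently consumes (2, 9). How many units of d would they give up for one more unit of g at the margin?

MRS = 1/3

For CES with ρ = 2, MRS = (3/2)·(d/g)^(-1).
At (2, 9): MRS = 1/3.
So at (2, 9) the consumer would give up 1/3 units of d for one more unit of g.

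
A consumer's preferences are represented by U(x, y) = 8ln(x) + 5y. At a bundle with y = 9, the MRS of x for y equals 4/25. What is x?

x = 10

MU_x = 8/x, MU_y = 5.
MRS = 8/x ÷ 5.
MRS depends only on x: 1.6/x = 4/25 ⇒ x = 1.6/(4/25) = 10.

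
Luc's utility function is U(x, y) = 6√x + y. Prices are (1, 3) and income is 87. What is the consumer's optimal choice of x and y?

MU_x = 6/(2√x), MU_y = 1.
MRS = 6/(2√x) ÷ 1.
Tangency: set MRS = p_x/p_y = 1/3.
MRS depends only on x: 3/√x = 1/3 ⇒ √x = 3/(1/3) = 9 ⇒ x* = 81.
From the budget, 3·y = 87 − 1·81 = 6, so y* = 2.

x* = 81, y* = 2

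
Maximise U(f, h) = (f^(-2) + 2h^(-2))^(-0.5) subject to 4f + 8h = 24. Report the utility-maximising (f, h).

f* = 2, h* = 2

For CES with ρ = -2, MRS = (1/2)·(h/f)^3.
Tangency: set MRS = p_f/p_h = 4/8 = 0.5.
So (h/f)^3 = 1; taking the cube root, h/f = 1, i.e. h = f.
Substitute into the budget 4·f + 8·h = 24: 12·f = 24, so f* = 2 and h* = 2.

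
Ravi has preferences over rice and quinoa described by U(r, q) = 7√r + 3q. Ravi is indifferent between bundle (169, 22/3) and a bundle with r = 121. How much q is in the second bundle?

U(169, 22/3) = 113.
Set U(121, q) = 113 and solve.
With r = 121: √121 = 11, so 3q = 113 − 7·11 = 36 and q = 12.
Check: U(121, 12) = 113.

q = 12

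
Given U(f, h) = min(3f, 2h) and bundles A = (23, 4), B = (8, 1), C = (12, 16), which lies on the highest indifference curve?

Evaluate utility at each bundle:
U(A) = 8.
U(B) = 2.
U(C) = 32.
Highest utility is C, so C ≻ A ≻ B.

Bundle C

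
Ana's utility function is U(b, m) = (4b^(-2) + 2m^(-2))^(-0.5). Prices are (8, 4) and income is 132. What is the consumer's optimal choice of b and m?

For CES with ρ = -2, MRS = (4/2)·(m/b)^3.
Tangency: set MRS = p_b/p_m = 8/4 = 2.
So (m/b)^3 = 1; taking the cube root, m/b = 1, i.e. m = b.
Substitute into the budget 8·b + 4·m = 132: 12·b = 132, so b* = 11 and m* = 11.

b* = 11, m* = 11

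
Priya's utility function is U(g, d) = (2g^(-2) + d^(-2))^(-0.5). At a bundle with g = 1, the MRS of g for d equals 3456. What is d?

d = 12

For CES with ρ = -2, MRS = (2/1)·(d/g)^3.
Setting (2/1)·(d/1)^3 = 3456 gives (d/1)^3 = 1728, so d/1 = 12 and d = 12.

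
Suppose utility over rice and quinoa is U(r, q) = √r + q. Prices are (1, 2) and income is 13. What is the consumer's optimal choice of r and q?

MU_r = 1/(2√r), MU_q = 1.
MRS = 1/(2√r) ÷ 1.
Tangency: set MRS = p_r/p_q = 1/2 = 0.5.
MRS depends only on r: 0.5/√r = 0.5 ⇒ √r = 0.5/0.5 = 1 ⇒ r* = 1.
From the budget, 2·q = 13 − 1·1 = 12, so q* = 6.

r* = 1, q* = 6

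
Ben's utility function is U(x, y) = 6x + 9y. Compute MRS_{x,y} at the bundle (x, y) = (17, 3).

MU_x = 6, MU_y = 9, so MRS = 6/9 = 2/3 at every bundle.
At (17, 3): MRS = 2/3.
The indifference curve has slope −2/3 at this bundle.

MRS = 2/3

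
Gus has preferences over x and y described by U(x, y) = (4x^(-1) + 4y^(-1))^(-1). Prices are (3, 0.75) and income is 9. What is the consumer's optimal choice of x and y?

x* = 2, y* = 4

For CES with ρ = -1, MRS = (y/x)^2.
Tangency: set MRS = p_x/p_y = 3/0.75 = 4.
So (y/x)^2 = 4; taking the square root, y/x = 2, i.e. y = 2·x.
Substitute into the budget 3·x + 0.75·y = 9: 4.5·x = 9, so x* = 2 and y* = 2·2 = 4.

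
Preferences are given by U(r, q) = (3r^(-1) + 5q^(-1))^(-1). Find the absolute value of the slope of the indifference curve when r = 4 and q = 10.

For CES with ρ = -1, MRS = (3/5)·(q/r)^2.
At (4, 10): MRS = 3.75.
That is, one extra unit of r is worth 3.75 units of q at the margin.

MRS = 3.75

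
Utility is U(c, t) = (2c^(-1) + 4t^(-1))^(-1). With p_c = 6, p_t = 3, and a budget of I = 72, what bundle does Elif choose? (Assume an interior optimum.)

c* = 6, t* = 12

For CES with ρ = -1, MRS = (2/4)·(t/c)^2.
Tangency: set MRS = p_c/p_t = 6/3 = 2.
So (t/c)^2 = 4; taking the square root, t/c = 2, i.e. t = 2·c.
Substitute into the budget 6·c + 3·t = 72: 12·c = 72, so c* = 6 and t* = 2·6 = 12.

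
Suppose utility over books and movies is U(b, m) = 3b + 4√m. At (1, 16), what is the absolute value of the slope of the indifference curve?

MU_b = 3, MU_m = 4/(2√m).
MRS = 3 ÷ (4/(2√m)).
At (1, 16): MRS = 6.
So at (1, 16) the consumer would give up 6 units of m for one more unit of b.

MRS = 6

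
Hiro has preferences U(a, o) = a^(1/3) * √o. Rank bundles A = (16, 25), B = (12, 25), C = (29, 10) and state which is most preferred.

Evaluate utility at each bundle:
U(A) = 12.599.
U(B) = 11.447.
U(C) = 9.716.
Highest utility is A, so A ≻ B ≻ C.

Bundle A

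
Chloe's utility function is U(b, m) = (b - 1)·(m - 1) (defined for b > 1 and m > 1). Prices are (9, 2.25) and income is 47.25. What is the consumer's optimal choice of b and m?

b* = 3, m* = 9

MU_b = (m−1), MU_m = (b−1).
MRS = (m−1)/(b−1).
Tangency: set MRS = p_b/p_m = 9/2.25 = 4.
So (m − 1)/(b − 1) = 4, i.e. (m − 1) = 4·(b − 1).
Rewrite the budget in excess-of-subsistence terms: 9·(b − 1) + 2.25·(m − 1) = 47.25 − 9·1 − 2.25·1 = 36.
Substituting, 18·(b − 1) = 36, so b − 1 = 2 and b* = 3.
Then m − 1 = 4·2 = 8, so m* = 9.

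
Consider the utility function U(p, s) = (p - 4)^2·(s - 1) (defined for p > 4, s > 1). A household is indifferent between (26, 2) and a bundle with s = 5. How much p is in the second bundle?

U(26, 2) = 484.
Set U(p, 5) = 484 and solve.
With s = 5: (5 − 1) = 4, so (p − 4)^2 = 484/4 = 121.
Taking the square root (with p > 4): p − 4 = 11, so p = 15.
Check: U(15, 5) = 484.

p = 15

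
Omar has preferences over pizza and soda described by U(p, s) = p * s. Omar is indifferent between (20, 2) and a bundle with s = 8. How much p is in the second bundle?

U(20, 2) = 40.
Set U(p, 8) = 40 and solve.
With s = 8: p = 40/8 = 5.
Check: U(5, 8) = 40.

p = 5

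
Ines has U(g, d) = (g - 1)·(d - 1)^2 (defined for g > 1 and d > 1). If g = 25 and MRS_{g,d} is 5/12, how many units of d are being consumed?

d = 21

MU_g = (d−1)^2, MU_d = 2·(g−1)·(d−1).
MRS = (1/2)·(d−1)/(g−1).
Substitute g = 25: MRS = (d − 1)/48. Setting this equal to 5/12 gives d − 1 = (5/12)·48 = 20, so d = 21.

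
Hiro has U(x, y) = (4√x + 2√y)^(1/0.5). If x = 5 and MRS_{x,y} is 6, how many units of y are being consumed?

For CES with ρ = 0.5, MRS = (4/2)·√(y/x).
Setting (4/2)·√(y/5) = 6 gives √(y/5) = 3, so y/5 = 9 and y = 45.

y = 45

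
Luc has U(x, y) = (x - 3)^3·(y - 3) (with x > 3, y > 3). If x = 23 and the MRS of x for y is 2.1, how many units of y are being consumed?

y = 17

MU_x = 3·(x−3)^2·(y−3), MU_y = (x−3)^3.
MRS = (3/1)·(y−3)/(x−3).
Substitute x = 23: MRS = (y − 3)/(20/3). Setting this equal to 2.1 gives y − 3 = 2.1·(20/3) = 14, so y = 17.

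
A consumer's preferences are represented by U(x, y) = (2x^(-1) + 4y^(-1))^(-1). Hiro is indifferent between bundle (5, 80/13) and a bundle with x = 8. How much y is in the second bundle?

U depends on (x, y) only through S = 2x^(-1) + 4y^(-1), so equal utility means equal S. At (5, 80/13): S = 1.05.
With x = 8: 2·8^(-1) = 0.25, so 4y^(-1) = 1.05 − 0.25 = 0.8, i.e. y^(-1) = 0.2.
Hence y = 1/0.2 = 5.
Check: U(8, 5) = 0.9524.

y = 5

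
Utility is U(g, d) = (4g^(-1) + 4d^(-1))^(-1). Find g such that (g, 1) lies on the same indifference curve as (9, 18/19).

g = 6

U depends on (g, d) only through S = 4g^(-1) + 4d^(-1), so equal utility means equal S. At (9, 18/19): S = 14/3.
With d = 1: 4·1^(-1) = 4, so 4g^(-1) = 14/3 − 4 = 2/3, i.e. g^(-1) = 1/6.
Hence g = 1/(1/6) = 6.
Check: U(6, 1) = 0.2143.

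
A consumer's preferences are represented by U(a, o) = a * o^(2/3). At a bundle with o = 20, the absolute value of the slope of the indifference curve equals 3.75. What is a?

a = 8

MU_a = o^(2/3) and MU_o = 2/3·a·o^(-1/3).
MRS = MU_a/MU_o = (1.5)·o/a.
Substitute o = 20: MRS = 30/a. Setting 30/a = 3.75 gives a = 30/3.75 = 8.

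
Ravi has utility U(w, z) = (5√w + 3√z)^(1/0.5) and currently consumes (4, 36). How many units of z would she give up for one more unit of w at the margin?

MRS = 5

For CES with ρ = 0.5, MRS = (5/3)·√(z/w).
At (4, 36): MRS = 5.
The indifference curve has slope −5 at this bundle.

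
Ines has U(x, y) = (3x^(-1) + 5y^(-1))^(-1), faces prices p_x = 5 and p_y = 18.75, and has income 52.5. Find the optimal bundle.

x* = 3, y* = 2

For CES with ρ = -1, MRS = (3/5)·(y/x)^2.
Tangency: set MRS = p_x/p_y = 5/18.75 = 4/15.
So (y/x)^2 = 4/9; taking the square root, y/x = 2/3, i.e. y = (2/3)·x.
Substitute into the budget 5·x + 18.75·y = 52.5: 17.5·x = 52.5, so x* = 3 and y* = (2/3)·3 = 2.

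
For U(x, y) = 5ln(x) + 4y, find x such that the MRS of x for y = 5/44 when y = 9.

x = 11

MU_x = 5/x, MU_y = 4.
MRS = 5/x ÷ 4.
MRS depends only on x: 1.25/x = 5/44 ⇒ x = 1.25/(5/44) = 11.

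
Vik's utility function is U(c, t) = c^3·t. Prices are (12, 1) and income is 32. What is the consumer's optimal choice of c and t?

MU_c = 3·c^2·t and MU_t = c^3.
MRS = MU_c/MU_t = (3/1)·t/c.
Tangency: set MRS = p_c/p_t = 12/1 = 12.
So (3/1)·t/c = 12, i.e. t = 4·c.
Substitute into the budget 12·c + 1·t = 32: 16·c = 32, so c* = 2.
Then t* = 4·2 = 8.

c* = 2, t* = 8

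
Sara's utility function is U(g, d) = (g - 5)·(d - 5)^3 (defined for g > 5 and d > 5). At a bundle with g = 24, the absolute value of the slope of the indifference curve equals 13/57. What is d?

d = 18

MU_g = (d−5)^3, MU_d = 3·(g−5)·(d−5)^2.
MRS = (1/3)·(d−5)/(g−5).
Substitute g = 24: MRS = (d − 5)/57. Setting this equal to 13/57 gives d − 5 = (13/57)·57 = 13, so d = 18.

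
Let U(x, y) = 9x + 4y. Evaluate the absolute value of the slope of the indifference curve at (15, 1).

MU_x = 9, MU_y = 4, so MRS = 9/4 = 2.25 at every bundle.
At (15, 1): MRS = 2.25.
That is, one extra unit of x is worth 2.25 units of y at the margin.

MRS = 2.25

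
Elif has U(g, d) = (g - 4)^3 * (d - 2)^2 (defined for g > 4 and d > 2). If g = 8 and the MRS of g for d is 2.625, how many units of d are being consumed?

d = 9

MU_g = 3·(g−4)^2·(d−2)^2, MU_d = 2·(g−4)^3·(d−2).
MRS = (3/2)·(d−2)/(g−4).
Substitute g = 8: MRS = (d − 2)/(8/3). Setting this equal to 2.625 gives d − 2 = 2.625·(8/3) = 7, so d = 9.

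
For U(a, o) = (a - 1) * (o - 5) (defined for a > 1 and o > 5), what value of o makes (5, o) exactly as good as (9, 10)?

o = 15

U(9, 10) = 40.
Set U(5, o) = 40 and solve.
With a = 5: (5 − 1) = 4, so (o − 5) = 40/4 = 10.
So o = 5 + 10 = 15.
Check: U(5, 15) = 40.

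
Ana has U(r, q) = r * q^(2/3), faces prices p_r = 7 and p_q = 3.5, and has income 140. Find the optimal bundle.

MU_r = q^(2/3) and MU_q = 2/3·r·q^(-1/3).
MRS = MU_r/MU_q = (1.5)·q/r.
Tangency: set MRS = p_r/p_q = 7/3.5 = 2.
So (1.5)·q/r = 2, i.e. q = (4/3)·r.
Substitute into the budget 7·r + 3.5·q = 140: (35/3)·r = 140, so r* = 12.
Then q* = (4/3)·12 = 16.

r* = 12, q* = 16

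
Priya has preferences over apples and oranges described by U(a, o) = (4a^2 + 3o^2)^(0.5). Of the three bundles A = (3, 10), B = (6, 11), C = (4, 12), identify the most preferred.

Evaluate utility at each bundle:
U(A) = 18.330.
U(B) = 22.517.
U(C) = 22.271.
Highest utility is B, so B ≻ C ≻ A.

Bundle B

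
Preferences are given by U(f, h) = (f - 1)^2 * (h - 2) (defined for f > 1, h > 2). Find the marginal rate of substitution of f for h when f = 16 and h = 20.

MU_f = 2·(f−1)·(h−2), MU_h = (f−1)^2.
MRS = (2/1)·(h−2)/(f−1).
At (16, 20): MRS = 2.4.
That is, one extra unit of f is worth 2.4 units of h at the margin.

MRS = 2.4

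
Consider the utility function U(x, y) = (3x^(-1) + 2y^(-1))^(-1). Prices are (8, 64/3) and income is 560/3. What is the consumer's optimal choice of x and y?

x* = 10, y* = 5

For CES with ρ = -1, MRS = (3/2)·(y/x)^2.
Tangency: set MRS = p_x/p_y = 8/(64/3) = 0.375.
So (y/x)^2 = 0.25; taking the square root, y/x = 0.5, i.e. y = 0.5·x.
Substitute into the budget 8·x + (64/3)·y = 560/3: (56/3)·x = 560/3, so x* = 10 and y* = 0.5·10 = 5.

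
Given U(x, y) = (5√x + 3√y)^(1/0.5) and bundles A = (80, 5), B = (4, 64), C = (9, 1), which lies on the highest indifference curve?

Bundle A

Evaluate utility at each bundle:
U(A) = 2645.000.
U(B) = 1156.000.
U(C) = 324.000.
Highest utility is A, so A ≻ B ≻ C.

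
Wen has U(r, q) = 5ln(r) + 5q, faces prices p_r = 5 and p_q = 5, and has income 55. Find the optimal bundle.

MU_r = 5/r, MU_q = 5.
MRS = 5/r ÷ 5.
Tangency: set MRS = p_r/p_q = 5/5 = 1.
MRS depends only on r: 1/r = 1 ⇒ r* = 1/1 = 1.
From the budget, 5·q = 55 − 5·1 = 50, so q* = 10.

r* = 1, q* = 10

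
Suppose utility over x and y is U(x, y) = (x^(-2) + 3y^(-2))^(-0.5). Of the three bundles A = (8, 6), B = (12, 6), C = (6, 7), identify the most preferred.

Evaluate utility at each bundle:
U(A) = 3.179.
U(B) = 3.328.
U(C) = 3.352.
Highest utility is C, so C ≻ B ≻ A.

Bundle C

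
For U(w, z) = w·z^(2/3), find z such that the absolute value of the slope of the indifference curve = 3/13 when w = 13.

MU_w = z^(2/3) and MU_z = 2/3·w·z^(-1/3).
MRS = MU_w/MU_z = (1.5)·z/w.
Substitute w = 13: MRS = z/(26/3). Setting z/(26/3) = 3/13 gives z = (3/13)·(26/3) = 2.

z = 2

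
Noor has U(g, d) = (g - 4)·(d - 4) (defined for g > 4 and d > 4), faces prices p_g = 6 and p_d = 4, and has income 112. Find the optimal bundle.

g* = 10, d* = 13

MU_g = (d−4), MU_d = (g−4).
MRS = (d−4)/(g−4).
Tangency: set MRS = p_g/p_d = 6/4 = 1.5.
So (d − 4)/(g − 4) = 1.5, i.e. (d − 4) = 1.5·(g − 4).
Rewrite the budget in excess-of-subsistence terms: 6·(g − 4) + 4·(d − 4) = 112 − 6·4 − 4·4 = 72.
Substituting, 12·(g − 4) = 72, so g − 4 = 6 and g* = 10.
Then d − 4 = 1.5·6 = 9, so d* = 13.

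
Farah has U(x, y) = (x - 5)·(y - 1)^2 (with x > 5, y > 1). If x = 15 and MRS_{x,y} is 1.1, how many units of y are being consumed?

MU_x = (y−1)^2, MU_y = 2·(x−5)·(y−1).
MRS = (1/2)·(y−1)/(x−5).
Substitute x = 15: MRS = (y − 1)/20. Setting this equal to 1.1 gives y − 1 = 1.1·20 = 22, so y = 23.

y = 23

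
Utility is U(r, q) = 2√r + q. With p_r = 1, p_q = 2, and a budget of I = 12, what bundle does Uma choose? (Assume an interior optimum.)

r* = 4, q* = 4

MU_r = 2/(2√r), MU_q = 1.
MRS = 2/(2√r) ÷ 1.
Tangency: set MRS = p_r/p_q = 1/2 = 0.5.
MRS depends only on r: 1/√r = 0.5 ⇒ √r = 1/0.5 = 2 ⇒ r* = 4.
From the budget, 2·q = 12 − 1·4 = 8, so q* = 4.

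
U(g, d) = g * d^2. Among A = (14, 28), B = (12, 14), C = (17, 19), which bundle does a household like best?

Evaluate utility at each bundle:
U(A) = 10976.
U(B) = 2352.
U(C) = 6137.
Highest utility is A, so A ≻ C ≻ B.

Bundle A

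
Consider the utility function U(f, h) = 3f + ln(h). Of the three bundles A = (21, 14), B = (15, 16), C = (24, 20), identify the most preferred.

Evaluate utility at each bundle:
U(A) = 65.639.
U(B) = 47.773.
U(C) = 74.996.
Highest utility is C, so C ≻ A ≻ B.

Bundle C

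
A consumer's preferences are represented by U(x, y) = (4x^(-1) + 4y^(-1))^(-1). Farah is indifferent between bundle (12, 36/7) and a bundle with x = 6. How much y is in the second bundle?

y = 9

U depends on (x, y) only through S = 4x^(-1) + 4y^(-1), so equal utility means equal S. At (12, 36/7): S = 10/9.
With x = 6: 4·6^(-1) = 2/3, so 4y^(-1) = 10/9 − 2/3 = 4/9, i.e. y^(-1) = 1/9.
Hence y = 1/(1/9) = 9.
Check: U(6, 9) = 0.9.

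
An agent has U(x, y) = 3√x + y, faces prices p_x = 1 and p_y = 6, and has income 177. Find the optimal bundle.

MU_x = 3/(2√x), MU_y = 1.
MRS = 3/(2√x) ÷ 1.
Tangency: set MRS = p_x/p_y = 1/6.
MRS depends only on x: 1.5/√x = 1/6 ⇒ √x = 1.5/(1/6) = 9 ⇒ x* = 81.
From the budget, 6·y = 177 − 1·81 = 96, so y* = 16.

x* = 81, y* = 16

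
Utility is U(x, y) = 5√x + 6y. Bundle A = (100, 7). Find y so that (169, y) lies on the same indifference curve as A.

y = 4.5

U(100, 7) = 92.
Set U(169, y) = 92 and solve.
With x = 169: √169 = 13, so 6y = 92 − 5·13 = 27 and y = 4.5.
Check: U(169, 4.5) = 92.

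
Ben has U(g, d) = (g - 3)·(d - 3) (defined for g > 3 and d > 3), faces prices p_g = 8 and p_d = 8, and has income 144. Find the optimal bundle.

g* = 9, d* = 9

MU_g = (d−3), MU_d = (g−3).
MRS = (d−3)/(g−3).
Tangency: set MRS = p_g/p_d = 8/8 = 1.
So (d − 3)/(g − 3) = 1, i.e. (d − 3) = (g − 3).
Rewrite the budget in excess-of-subsistence terms: 8·(g − 3) + 8·(d − 3) = 144 − 8·3 − 8·3 = 96.
Substituting, 16·(g − 3) = 96, so g − 3 = 6 and g* = 9.
Then d − 3 = 6, so d* = 9.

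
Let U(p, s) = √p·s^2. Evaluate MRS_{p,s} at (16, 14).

MRS = 7/32

MU_p = 0.5·p^(-0.5)·s^2 and MU_s = 2·√p·s.
MRS = MU_p/MU_s = (0.25)·s/p.
At (16, 14): MRS = 7/32.
That is, one extra unit of p is worth 7/32 units of s at the margin.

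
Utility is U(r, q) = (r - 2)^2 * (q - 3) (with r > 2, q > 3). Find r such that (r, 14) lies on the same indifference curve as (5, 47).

r = 8

U(5, 47) = 396.
Set U(r, 14) = 396 and solve.
With q = 14: (14 − 3) = 11, so (r − 2)^2 = 396/11 = 36.
Taking the square root (with r > 2): r − 2 = 6, so r = 8.
Check: U(8, 14) = 396.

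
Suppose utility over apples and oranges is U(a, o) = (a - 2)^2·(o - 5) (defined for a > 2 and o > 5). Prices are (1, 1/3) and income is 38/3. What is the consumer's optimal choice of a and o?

MU_a = 2·(a−2)·(o−5), MU_o = (a−2)^2.
MRS = (2/1)·(o−5)/(a−2).
Tangency: set MRS = p_a/p_o = 1/(1/3) = 3.
So (2/1)·(o − 5)/(a − 2) = 3, i.e. (o − 5) = 1.5·(a − 2).
Rewrite the budget in excess-of-subsistence terms: 1·(a − 2) + (1/3)·(o − 5) = 38/3 − 1·2 − (1/3)·5 = 9.
Substituting, 1.5·(a − 2) = 9, so a − 2 = 6 and a* = 8.
Then o − 5 = 1.5·6 = 9, so o* = 14.

a* = 8, o* = 14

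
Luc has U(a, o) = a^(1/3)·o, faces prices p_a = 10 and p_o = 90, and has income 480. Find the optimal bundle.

a* = 12, o* = 4

MU_a = 1/3·a^(-2/3)·o and MU_o = a^(1/3).
MRS = MU_a/MU_o = (1/3)·o/a.
Tangency: set MRS = p_a/p_o = 10/90 = 1/9.
So (1/3)·o/a = 1/9, i.e. o = (1/3)·a.
Substitute into the budget 10·a + 90·o = 480: 40·a = 480, so a* = 12.
Then o* = (1/3)·12 = 4.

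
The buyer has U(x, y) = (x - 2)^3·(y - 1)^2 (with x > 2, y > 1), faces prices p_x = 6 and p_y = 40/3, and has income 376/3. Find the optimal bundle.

MU_x = 3·(x−2)^2·(y−1)^2, MU_y = 2·(x−2)^3·(y−1).
MRS = (3/2)·(y−1)/(x−2).
Tangency: set MRS = p_x/p_y = 6/(40/3) = 0.45.
So (3/2)·(y − 1)/(x − 2) = 0.45, i.e. (y − 1) = 0.3·(x − 2).
Rewrite the budget in excess-of-subsistence terms: 6·(x − 2) + (40/3)·(y − 1) = 376/3 − 6·2 − (40/3)·1 = 100.
Substituting, 10·(x − 2) = 100, so x − 2 = 10 and x* = 12.
Then y − 1 = 0.3·10 = 3, so y* = 4.

x* = 12, y* = 4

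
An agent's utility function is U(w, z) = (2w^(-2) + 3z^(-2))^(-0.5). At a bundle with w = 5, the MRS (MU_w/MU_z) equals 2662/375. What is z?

For CES with ρ = -2, MRS = (2/3)·(z/w)^3.
Setting (2/3)·(z/5)^3 = 2662/375 gives (z/5)^3 = 1331/125, so z/5 = 2.2 and z = 11.

z = 11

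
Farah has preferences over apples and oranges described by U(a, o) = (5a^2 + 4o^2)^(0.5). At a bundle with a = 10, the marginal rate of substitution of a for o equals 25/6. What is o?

For CES with ρ = 2, MRS = (5/4)·(o/a)^(-1).
Setting (5/4)·(o/10)^(-1) = 25/6 gives (o/10)^(-1) = 10/3, so o/10 = 0.3 and o = 3.

o = 3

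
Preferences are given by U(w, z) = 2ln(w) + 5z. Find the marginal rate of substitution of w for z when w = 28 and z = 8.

MRS = 1/70

MU_w = 2/w, MU_z = 5.
MRS = 2/w ÷ 5.
At (28, 8): MRS = 1/70.
The indifference curve has slope −1/70 at this bundle.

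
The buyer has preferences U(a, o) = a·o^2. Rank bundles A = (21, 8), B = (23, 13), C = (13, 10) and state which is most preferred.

Evaluate utility at each bundle:
U(A) = 1344.
U(B) = 3887.
U(C) = 1300.
Highest utility is B, so B ≻ A ≻ C.

Bundle B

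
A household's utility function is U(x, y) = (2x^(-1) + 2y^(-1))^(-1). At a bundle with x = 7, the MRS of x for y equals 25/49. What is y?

y = 5

For CES with ρ = -1, MRS = (y/x)^2.
Setting (y/7)^2 = 25/49 gives y/7 = 5/7 and y = 5.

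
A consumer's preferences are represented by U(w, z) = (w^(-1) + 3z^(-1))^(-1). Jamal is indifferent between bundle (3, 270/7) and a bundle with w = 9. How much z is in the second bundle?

z = 10

U depends on (w, z) only through S = w^(-1) + 3z^(-1), so equal utility means equal S. At (3, 270/7): S = 37/90.
With w = 9: 9^(-1) = 1/9, so 3z^(-1) = 37/90 − 1/9 = 0.3, i.e. z^(-1) = 0.1.
Hence z = 1/0.1 = 10.
Check: U(9, 10) = 2.4324.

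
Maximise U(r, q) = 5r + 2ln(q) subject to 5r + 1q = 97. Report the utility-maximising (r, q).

MU_r = 5, MU_q = 2/q.
MRS = 5 ÷ (2/q).
Tangency: set MRS = p_r/p_q = 5/1 = 5.
MRS depends only on q: 2.5·q = 5 ⇒ q* = 5/2.5 = 2.
From the budget, 5·r = 97 − 1·2 = 95, so r* = 19.

r* = 19, q* = 2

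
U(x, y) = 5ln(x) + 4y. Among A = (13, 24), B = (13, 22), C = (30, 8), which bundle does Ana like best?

Evaluate utility at each bundle:
U(A) = 108.825.
U(B) = 100.825.
U(C) = 49.006.
Highest utility is A, so A ≻ B ≻ C.

Bundle A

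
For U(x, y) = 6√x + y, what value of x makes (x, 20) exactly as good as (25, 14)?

U(25, 14) = 44.
Set U(x, 20) = 44 and solve.
With y = 20: 6√x = 44 − 20 = 24, so √x = 4 and x = 16.
Check: U(16, 20) = 44.

x = 16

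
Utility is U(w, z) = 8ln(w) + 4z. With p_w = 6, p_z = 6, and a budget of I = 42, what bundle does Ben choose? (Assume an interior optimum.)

w* = 2, z* = 5

MU_w = 8/w, MU_z = 4.
MRS = 8/w ÷ 4.
Tangency: set MRS = p_w/p_z = 6/6 = 1.
MRS depends only on w: 2/w = 1 ⇒ w* = 2/1 = 2.
From the budget, 6·z = 42 − 6·2 = 30, so z* = 5.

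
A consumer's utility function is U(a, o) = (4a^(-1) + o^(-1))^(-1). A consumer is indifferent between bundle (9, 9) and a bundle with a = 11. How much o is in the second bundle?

o = 99/19

U depends on (a, o) only through S = 4a^(-1) + o^(-1), so equal utility means equal S. At (9, 9): S = 5/9.
With a = 11: 4·11^(-1) = 4/11, so o^(-1) = 5/9 − 4/11 = 19/99.
Hence o = 1/(19/99) = 99/19.
Check: U(11, 99/19) = 1.8.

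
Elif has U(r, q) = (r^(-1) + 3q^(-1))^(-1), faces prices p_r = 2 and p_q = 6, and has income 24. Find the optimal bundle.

For CES with ρ = -1, MRS = (1/3)·(q/r)^2.
Tangency: set MRS = p_r/p_q = 2/6 = 1/3.
So (q/r)^2 = 1; taking the square root, q/r = 1, i.e. q = r.
Substitute into the budget 2·r + 6·q = 24: 8·r = 24, so r* = 3 and q* = 3.

r* = 3, q* = 3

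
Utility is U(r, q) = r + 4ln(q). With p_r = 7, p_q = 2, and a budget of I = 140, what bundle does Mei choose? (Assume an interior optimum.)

MU_r = 1, MU_q = 4/q.
MRS = 1 ÷ (4/q).
Tangency: set MRS = p_r/p_q = 7/2 = 3.5.
MRS depends only on q: 0.25·q = 3.5 ⇒ q* = 3.5/0.25 = 14.
From the budget, 7·r = 140 − 2·14 = 112, so r* = 16.

r* = 16, q* = 14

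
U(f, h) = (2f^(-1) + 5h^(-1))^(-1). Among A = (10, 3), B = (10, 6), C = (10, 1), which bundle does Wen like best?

Bundle B

Evaluate utility at each bundle:
U(A) = 0.536.
U(B) = 0.968.
U(C) = 0.192.
Highest utility is B, so B ≻ A ≻ C.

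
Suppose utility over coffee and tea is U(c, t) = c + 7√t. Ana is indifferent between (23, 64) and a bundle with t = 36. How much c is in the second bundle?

c = 37

U(23, 64) = 79.
Set U(c, 36) = 79 and solve.
With t = 36: √36 = 6, so c = 79 − 7·6 = 37.
Check: U(37, 36) = 79.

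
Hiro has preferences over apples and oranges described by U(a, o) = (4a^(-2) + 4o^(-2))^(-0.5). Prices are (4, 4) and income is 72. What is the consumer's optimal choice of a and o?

a* = 9, o* = 9

For CES with ρ = -2, MRS = (o/a)^3.
Tangency: set MRS = p_a/p_o = 4/4 = 1.
So (o/a)^3 = 1; taking the cube root, o/a = 1, i.e. o = a.
Substitute into the budget 4·a + 4·o = 72: 8·a = 72, so a* = 9 and o* = 9.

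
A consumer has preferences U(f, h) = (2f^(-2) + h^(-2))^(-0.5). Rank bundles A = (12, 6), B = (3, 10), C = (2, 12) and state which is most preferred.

Bundle A

Evaluate utility at each bundle:
U(A) = 4.899.
U(B) = 2.075.
U(C) = 1.404.
Highest utility is A, so A ≻ B ≻ C.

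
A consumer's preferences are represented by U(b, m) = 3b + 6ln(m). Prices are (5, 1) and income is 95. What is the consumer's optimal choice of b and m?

MU_b = 3, MU_m = 6/m.
MRS = 3 ÷ (6/m).
Tangency: set MRS = p_b/p_m = 5/1 = 5.
MRS depends only on m: 0.5·m = 5 ⇒ m* = 5/0.5 = 10.
From the budget, 5·b = 95 − 1·10 = 85, so b* = 17.

b* = 17, m* = 10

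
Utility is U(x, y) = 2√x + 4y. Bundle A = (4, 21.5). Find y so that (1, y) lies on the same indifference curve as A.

U(4, 21.5) = 90.
Set U(1, y) = 90 and solve.
With x = 1: √1 = 1, so 4y = 90 − 2·1 = 88 and y = 22.
Check: U(1, 22) = 90.

y = 22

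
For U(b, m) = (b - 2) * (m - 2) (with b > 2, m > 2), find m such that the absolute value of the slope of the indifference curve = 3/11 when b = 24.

MU_b = (m−2), MU_m = (b−2).
MRS = (m−2)/(b−2).
Substitute b = 24: MRS = (m − 2)/22. Setting this equal to 3/11 gives m − 2 = (3/11)·22 = 6, so m = 8.

m = 8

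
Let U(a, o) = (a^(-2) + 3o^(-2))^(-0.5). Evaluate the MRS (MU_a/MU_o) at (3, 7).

For CES with ρ = -2, MRS = (1/3)·(o/a)^3.
At (3, 7): MRS = 343/81.
The indifference curve has slope −343/81 at this bundle.

MRS = 343/81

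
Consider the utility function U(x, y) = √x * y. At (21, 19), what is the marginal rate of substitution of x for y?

MRS = 19/42

MU_x = 0.5·x^(-0.5)·y and MU_y = √x.
MRS = MU_x/MU_y = (0.5)·y/x.
At (21, 19): MRS = 19/42.
So at (21, 19) the consumer would give up 19/42 units of y for one more unit of x.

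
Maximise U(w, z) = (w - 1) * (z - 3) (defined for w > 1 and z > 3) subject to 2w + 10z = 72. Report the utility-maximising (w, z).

w* = 11, z* = 5

MU_w = (z−3), MU_z = (w−1).
MRS = (z−3)/(w−1).
Tangency: set MRS = p_w/p_z = 2/10 = 0.2.
So (z − 3)/(w − 1) = 0.2, i.e. (z − 3) = 0.2·(w − 1).
Rewrite the budget in excess-of-subsistence terms: 2·(w − 1) + 10·(z − 3) = 72 − 2·1 − 10·3 = 40.
Substituting, 4·(w − 1) = 40, so w − 1 = 10 and w* = 11.
Then z − 3 = 0.2·10 = 2, so z* = 5.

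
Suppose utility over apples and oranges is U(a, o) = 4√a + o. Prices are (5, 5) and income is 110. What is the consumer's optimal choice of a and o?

a* = 4, o* = 18

MU_a = 4/(2√a), MU_o = 1.
MRS = 4/(2√a) ÷ 1.
Tangency: set MRS = p_a/p_o = 5/5 = 1.
MRS depends only on a: 2/√a = 1 ⇒ √a = 2/1 = 2 ⇒ a* = 4.
From the budget, 5·o = 110 − 5·4 = 90, so o* = 18.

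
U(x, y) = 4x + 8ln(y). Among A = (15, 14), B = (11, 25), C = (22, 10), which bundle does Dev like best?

Evaluate utility at each bundle:
U(A) = 81.112.
U(B) = 69.751.
U(C) = 106.421.
Highest utility is C, so C ≻ A ≻ B.

Bundle C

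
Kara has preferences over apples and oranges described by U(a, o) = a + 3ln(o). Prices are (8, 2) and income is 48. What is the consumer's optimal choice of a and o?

a* = 3, o* = 12

MU_a = 1, MU_o = 3/o.
MRS = 1 ÷ (3/o).
Tangency: set MRS = p_a/p_o = 8/2 = 4.
MRS depends only on o: (1/3)·o = 4 ⇒ o* = 4/(1/3) = 12.
From the budget, 8·a = 48 − 2·12 = 24, so a* = 3.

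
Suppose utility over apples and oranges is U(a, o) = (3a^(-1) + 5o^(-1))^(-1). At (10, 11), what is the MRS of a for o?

MRS = 363/500

For CES with ρ = -1, MRS = (3/5)·(o/a)^2.
At (10, 11): MRS = 363/500.
So at (10, 11) the consumer would give up 363/500 units of o for one more unit of a.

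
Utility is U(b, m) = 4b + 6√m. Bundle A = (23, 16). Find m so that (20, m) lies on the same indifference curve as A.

U(23, 16) = 116.
Set U(20, m) = 116 and solve.
With b = 20: 6√m = 116 − 4·20 = 36, so √m = 6 and m = 36.
Check: U(20, 36) = 116.

m = 36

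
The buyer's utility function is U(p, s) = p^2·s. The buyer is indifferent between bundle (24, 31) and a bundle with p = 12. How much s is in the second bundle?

U(24, 31) = 17856.
Set U(12, s) = 17856 and solve.
With p = 12: 12^2 = 144, so s = 17856/144 = 124.
Check: U(12, 124) = 17856.

s = 124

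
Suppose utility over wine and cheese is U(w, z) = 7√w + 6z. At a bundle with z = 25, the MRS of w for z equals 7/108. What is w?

w = 81

MU_w = 7/(2√w), MU_z = 6.
MRS = 7/(2√w) ÷ 6.
MRS depends only on w: (7/12)/√w = 7/108 ⇒ √w = (7/12)/(7/108) = 9 ⇒ w = 81.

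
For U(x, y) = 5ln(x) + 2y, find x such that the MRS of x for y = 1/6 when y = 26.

x = 15

MU_x = 5/x, MU_y = 2.
MRS = 5/x ÷ 2.
MRS depends only on x: 2.5/x = 1/6 ⇒ x = 2.5/(1/6) = 15.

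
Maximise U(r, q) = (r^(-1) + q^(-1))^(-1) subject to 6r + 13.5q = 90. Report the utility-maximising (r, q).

For CES with ρ = -1, MRS = (q/r)^2.
Tangency: set MRS = p_r/p_q = 6/13.5 = 4/9.
So (q/r)^2 = 4/9; taking the square root, q/r = 2/3, i.e. q = (2/3)·r.
Substitute into the budget 6·r + 13.5·q = 90: 15·r = 90, so r* = 6 and q* = (2/3)·6 = 4.

r* = 6, q* = 4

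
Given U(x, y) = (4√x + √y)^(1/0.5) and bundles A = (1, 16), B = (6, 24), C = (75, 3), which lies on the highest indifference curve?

Evaluate utility at each bundle:
U(A) = 64.000.
U(B) = 216.000.
U(C) = 1323.000.
Highest utility is C, so C ≻ B ≻ A.

Bundle C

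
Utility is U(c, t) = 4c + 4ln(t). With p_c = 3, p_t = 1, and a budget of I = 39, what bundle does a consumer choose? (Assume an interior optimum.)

MU_c = 4, MU_t = 4/t.
MRS = 4 ÷ (4/t).
Tangency: set MRS = p_c/p_t = 3/1 = 3.
MRS depends only on t: t = 3 ⇒ t* = 3.
From the budget, 3·c = 39 − 1·3 = 36, so c* = 12.

c* = 12, t* = 3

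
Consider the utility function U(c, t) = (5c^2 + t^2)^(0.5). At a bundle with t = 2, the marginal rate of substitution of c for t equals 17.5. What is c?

For CES with ρ = 2, MRS = (5/1)·(t/c)^(-1).
Setting (5/1)·(2/c)^(-1) = 17.5 gives (2/c)^(-1) = 3.5, so 2/c = 2/7 and c = 7.

c = 7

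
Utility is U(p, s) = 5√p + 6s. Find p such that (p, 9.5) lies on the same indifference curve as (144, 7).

p = 81

U(144, 7) = 102.
Set U(p, 9.5) = 102 and solve.
With s = 9.5: 5√p = 102 − 6·9.5 = 45, so √p = 9 and p = 81.
Check: U(81, 9.5) = 102.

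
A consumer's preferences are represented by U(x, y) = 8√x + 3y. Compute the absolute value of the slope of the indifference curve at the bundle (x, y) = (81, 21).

MU_x = 8/(2√x), MU_y = 3.
MRS = 8/(2√x) ÷ 3.
At (81, 21): MRS = 4/27.
So at (81, 21) the consumer would give up 4/27 units of y for one more unit of x.

MRS = 4/27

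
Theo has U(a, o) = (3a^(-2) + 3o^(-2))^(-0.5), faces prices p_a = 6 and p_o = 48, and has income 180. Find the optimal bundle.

a* = 6, o* = 3

For CES with ρ = -2, MRS = (o/a)^3.
Tangency: set MRS = p_a/p_o = 6/48 = 0.125.
So (o/a)^3 = 0.125; taking the cube root, o/a = 0.5, i.e. o = 0.5·a.
Substitute into the budget 6·a + 48·o = 180: 30·a = 180, so a* = 6 and o* = 0.5·6 = 3.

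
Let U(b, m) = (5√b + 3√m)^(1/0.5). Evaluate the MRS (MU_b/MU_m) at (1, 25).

MRS = 25/3

For CES with ρ = 0.5, MRS = (5/3)·√(m/b).
At (1, 25): MRS = 25/3.
That is, one extra unit of b is worth 25/3 units of m at the margin.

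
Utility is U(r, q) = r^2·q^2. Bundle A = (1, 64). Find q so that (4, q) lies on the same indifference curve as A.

U(1, 64) = 4096.
Set U(4, q) = 4096 and solve.
With r = 4: 4^2 = 16, so q^2 = 4096/16 = 256; taking the square root, q = 16.
Check: U(4, 16) = 4096.

q = 16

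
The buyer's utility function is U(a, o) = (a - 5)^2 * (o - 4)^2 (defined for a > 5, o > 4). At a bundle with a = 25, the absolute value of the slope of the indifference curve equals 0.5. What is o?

o = 14

MU_a = 2·(a−5)·(o−4)^2, MU_o = 2·(a−5)^2·(o−4).
MRS = (o−4)/(a−5).
Substitute a = 25: MRS = (o − 4)/20. Setting this equal to 0.5 gives o − 4 = 0.5·20 = 10, so o = 14.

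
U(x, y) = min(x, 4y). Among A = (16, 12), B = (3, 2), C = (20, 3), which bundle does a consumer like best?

Bundle A

Evaluate utility at each bundle:
U(A) = 16.
U(B) = 3.
U(C) = 12.
Highest utility is A, so A ≻ C ≻ B.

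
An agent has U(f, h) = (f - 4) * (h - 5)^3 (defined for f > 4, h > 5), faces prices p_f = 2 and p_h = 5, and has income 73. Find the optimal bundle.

MU_f = (h−5)^3, MU_h = 3·(f−4)·(h−5)^2.
MRS = (1/3)·(h−5)/(f−4).
Tangency: set MRS = p_f/p_h = 2/5 = 0.4.
So (1/3)·(h − 5)/(f − 4) = 0.4, i.e. (h − 5) = 1.2·(f − 4).
Rewrite the budget in excess-of-subsistence terms: 2·(f − 4) + 5·(h − 5) = 73 − 2·4 − 5·5 = 40.
Substituting, 8·(f − 4) = 40, so f − 4 = 5 and f* = 9.
Then h − 5 = 1.2·5 = 6, so h* = 11.

f* = 9, h* = 11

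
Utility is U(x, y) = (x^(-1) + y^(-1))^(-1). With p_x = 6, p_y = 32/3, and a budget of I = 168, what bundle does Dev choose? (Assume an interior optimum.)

x* = 12, y* = 9

For CES with ρ = -1, MRS = (y/x)^2.
Tangency: set MRS = p_x/p_y = 6/(32/3) = 9/16.
So (y/x)^2 = 9/16; taking the square root, y/x = 0.75, i.e. y = 0.75·x.
Substitute into the budget 6·x + (32/3)·y = 168: 14·x = 168, so x* = 12 and y* = 0.75·12 = 9.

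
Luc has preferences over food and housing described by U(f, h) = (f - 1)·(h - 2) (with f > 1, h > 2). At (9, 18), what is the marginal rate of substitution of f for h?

MU_f = (h−2), MU_h = (f−1).
MRS = (h−2)/(f−1).
At (9, 18): MRS = 2.
That is, one extra unit of f is worth 2 units of h at the margin.

MRS = 2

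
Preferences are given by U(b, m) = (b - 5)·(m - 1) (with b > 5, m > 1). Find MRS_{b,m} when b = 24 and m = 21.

MRS = 20/19

MU_b = (m−1), MU_m = (b−5).
MRS = (m−1)/(b−5).
At (24, 21): MRS = 20/19.
The indifference curve has slope −20/19 at this bundle.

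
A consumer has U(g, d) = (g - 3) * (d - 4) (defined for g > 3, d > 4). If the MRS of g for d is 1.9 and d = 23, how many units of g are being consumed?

g = 13

MU_g = (d−4), MU_d = (g−3).
MRS = (d−4)/(g−3).
Substitute d = 23: MRS = 19/(g − 3). Setting this equal to 1.9 gives g − 3 = 19/1.9 = 10, so g = 13.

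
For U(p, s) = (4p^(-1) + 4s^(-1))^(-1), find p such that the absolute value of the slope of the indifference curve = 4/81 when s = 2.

p = 9

For CES with ρ = -1, MRS = (s/p)^2.
Setting (2/p)^2 = 4/81 gives 2/p = 2/9 and p = 9.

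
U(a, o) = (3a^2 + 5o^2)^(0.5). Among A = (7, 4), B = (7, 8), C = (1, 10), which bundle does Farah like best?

Evaluate utility at each bundle:
U(A) = 15.067.
U(B) = 21.610.
U(C) = 22.428.
Highest utility is C, so C ≻ B ≻ A.

Bundle C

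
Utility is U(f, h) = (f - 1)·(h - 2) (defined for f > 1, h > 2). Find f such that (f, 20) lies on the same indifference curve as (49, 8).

f = 17

U(49, 8) = 288.
Set U(f, 20) = 288 and solve.
With h = 20: (20 − 2) = 18, so (f − 1) = 288/18 = 16.
So f = 1 + 16 = 17.
Check: U(17, 20) = 288.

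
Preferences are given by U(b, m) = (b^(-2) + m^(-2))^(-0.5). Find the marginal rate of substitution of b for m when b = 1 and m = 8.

MRS = 512

For CES with ρ = -2, MRS = (m/b)^3.
At (1, 8): MRS = 512.
So at (1, 8) the consumer would give up 512 units of m for one more unit of b.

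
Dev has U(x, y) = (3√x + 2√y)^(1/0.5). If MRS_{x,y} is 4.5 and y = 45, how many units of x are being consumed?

For CES with ρ = 0.5, MRS = (3/2)·√(y/x).
Setting (3/2)·√(45/x) = 4.5 gives √(45/x) = 3, so 45/x = 9 and x = 5.

x = 5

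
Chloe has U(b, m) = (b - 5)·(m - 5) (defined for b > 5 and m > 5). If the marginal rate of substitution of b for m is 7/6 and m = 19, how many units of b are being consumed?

MU_b = (m−5), MU_m = (b−5).
MRS = (m−5)/(b−5).
Substitute m = 19: MRS = 14/(b − 5). Setting this equal to 7/6 gives b − 5 = 14/(7/6) = 12, so b = 17.

b = 17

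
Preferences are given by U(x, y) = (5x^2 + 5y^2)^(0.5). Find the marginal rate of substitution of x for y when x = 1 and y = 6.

MRS = 1/6

For CES with ρ = 2, MRS = (y/x)^(-1).
At (1, 6): MRS = 1/6.
The indifference curve has slope −1/6 at this bundle.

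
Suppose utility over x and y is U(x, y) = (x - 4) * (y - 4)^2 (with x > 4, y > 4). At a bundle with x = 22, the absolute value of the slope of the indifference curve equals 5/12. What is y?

MU_x = (y−4)^2, MU_y = 2·(x−4)·(y−4).
MRS = (1/2)·(y−4)/(x−4).
Substitute x = 22: MRS = (y − 4)/36. Setting this equal to 5/12 gives y − 4 = (5/12)·36 = 15, so y = 19.

y = 19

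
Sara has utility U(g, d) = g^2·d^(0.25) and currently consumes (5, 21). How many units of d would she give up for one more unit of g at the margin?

MU_g = 2·g·d^(0.25) and MU_d = 0.25·g^2·d^(-0.75).
MRS = MU_g/MU_d = (8)·d/g.
At (5, 21): MRS = 33.6.
That is, one extra unit of g is worth 33.6 units of d at the margin.

MRS = 33.6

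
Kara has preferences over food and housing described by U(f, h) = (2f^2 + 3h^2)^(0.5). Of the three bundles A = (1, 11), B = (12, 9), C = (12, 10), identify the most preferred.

Bundle C

Evaluate utility at each bundle:
U(A) = 19.105.
U(B) = 23.043.
U(C) = 24.249.
Highest utility is C, so C ≻ B ≻ A.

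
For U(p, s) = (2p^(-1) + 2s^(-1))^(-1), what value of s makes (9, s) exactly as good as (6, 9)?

s = 6

U depends on (p, s) only through S = 2p^(-1) + 2s^(-1), so equal utility means equal S. At (6, 9): S = 5/9.
With p = 9: 2·9^(-1) = 2/9, so 2s^(-1) = 5/9 − 2/9 = 1/3, i.e. s^(-1) = 1/6.
Hence s = 1/(1/6) = 6.
Check: U(9, 6) = 1.8.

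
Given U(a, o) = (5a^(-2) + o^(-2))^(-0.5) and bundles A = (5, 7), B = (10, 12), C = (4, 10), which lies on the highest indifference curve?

Bundle B

Evaluate utility at each bundle:
U(A) = 2.130.
U(B) = 4.191.
U(C) = 1.761.
Highest utility is B, so B ≻ A ≻ C.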